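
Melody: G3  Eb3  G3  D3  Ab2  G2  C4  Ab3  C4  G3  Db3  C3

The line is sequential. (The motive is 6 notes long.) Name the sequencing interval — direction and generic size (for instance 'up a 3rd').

up a 4th

The 6-note cells begin on G3, C4 — each up a 4th from the last.
G3 to C4 is up a 4th.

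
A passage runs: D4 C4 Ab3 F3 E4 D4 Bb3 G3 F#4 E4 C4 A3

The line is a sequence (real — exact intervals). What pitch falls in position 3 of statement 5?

With 4-note cells, note 3 of each statement runs Ab3, Bb3, C4.
Carrying that up a 2nd forward: D4 → E4.

E4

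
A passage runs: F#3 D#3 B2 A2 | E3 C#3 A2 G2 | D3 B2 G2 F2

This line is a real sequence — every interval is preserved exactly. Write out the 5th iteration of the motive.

Unit = 4 notes; the statements start on F#3, E3, D3, moving down a 2nd each time.
Extending down a 2nd: C3 → Bb2.
From Bb2 the exact shape gives Bb2 G2 Eb2 Db2.

Bb2 G2 Eb2 Db2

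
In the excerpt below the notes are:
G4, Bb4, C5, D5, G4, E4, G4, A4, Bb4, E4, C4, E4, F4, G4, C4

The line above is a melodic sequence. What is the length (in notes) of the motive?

5

Try groups of 5 (3 cells in 15 notes):
G4 Bb4 C5 D5 G4 | E4 G4 A4 Bb4 E4 | C4 E4 F4 G4 C4
That's a consistent down a 3rd shift per cell, and no other grouping gives one.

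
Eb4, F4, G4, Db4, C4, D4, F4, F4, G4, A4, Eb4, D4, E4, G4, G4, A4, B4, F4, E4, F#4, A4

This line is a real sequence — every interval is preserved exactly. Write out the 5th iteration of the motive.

B4 C#5 D#5 A4 G#4 A#4 C#5

The 7-note cells begin on Eb4, F4, G4 — each up a 2nd from the last.
Carrying on: A4 → B4.
From B4 the exact shape gives B4 C#5 D#5 A4 G#4 A#4 C#5.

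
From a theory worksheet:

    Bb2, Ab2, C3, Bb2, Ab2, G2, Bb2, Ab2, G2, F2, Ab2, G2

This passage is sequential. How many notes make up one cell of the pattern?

4

Try groups of 4 (3 cells in 12 notes):
Bb2 Ab2 C3 Bb2 | Ab2 G2 Bb2 Ab2 | G2 F2 Ab2 G2
That's a consistent down a 2nd shift per cell, and no other grouping gives one.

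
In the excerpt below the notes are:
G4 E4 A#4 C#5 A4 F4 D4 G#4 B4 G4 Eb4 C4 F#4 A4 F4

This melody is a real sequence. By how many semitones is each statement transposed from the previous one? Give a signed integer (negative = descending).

-2

Unit = 5 notes; the statements start on G4, F4, Eb4, moving down a 2nd each time.
G4 to F4 spans -2 semitones.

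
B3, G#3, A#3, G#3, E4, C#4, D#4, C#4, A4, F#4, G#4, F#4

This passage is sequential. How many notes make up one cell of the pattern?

12 notes total. Splitting into 3 groups of 4:
B3 G#3 A#3 G#3 | E4 C#4 D#4 C#4 | A4 F#4 G#4 F#4
Each cell is the previous one up a 4th — so the unit is 4 notes.

4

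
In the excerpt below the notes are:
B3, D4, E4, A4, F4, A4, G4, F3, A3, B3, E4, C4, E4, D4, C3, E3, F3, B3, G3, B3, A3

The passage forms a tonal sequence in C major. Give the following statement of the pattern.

G2 B2 C3 F3 D3 F3 E3

Unit = 7 notes; the statements start on B3, F3, C3, moving down a 4th each time.
Statement 4 starts on G2 and keeps the same diatonic contour: G2 B2 C3 F3 D3 F3 E3.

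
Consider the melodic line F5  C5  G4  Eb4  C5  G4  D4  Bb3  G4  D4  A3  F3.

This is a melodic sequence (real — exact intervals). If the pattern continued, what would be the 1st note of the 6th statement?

E3

With 4-note cells, note 1 of each statement runs F5, C5, G4.
Extending down a 4th: D4 → A3 → E3.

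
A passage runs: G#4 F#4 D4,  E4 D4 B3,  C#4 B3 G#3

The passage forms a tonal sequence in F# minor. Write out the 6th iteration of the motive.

With a 3-note motive the entries are G#4, E4, C#4, each down a 3rd from the previous.
Continuing the starts: A3 → F#3 → D3.
From D3 the diatonic shape gives D3 C#3 A2.

D3 C#3 A2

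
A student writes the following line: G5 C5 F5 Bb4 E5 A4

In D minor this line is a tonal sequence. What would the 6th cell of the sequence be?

Taking 2-note groups, the heads are G5, F5, E5: the pattern moves down a 2nd.
Continuing the starts: D5 → C5 → Bb4.
So cell 6 is Bb4 E4.

Bb4 E4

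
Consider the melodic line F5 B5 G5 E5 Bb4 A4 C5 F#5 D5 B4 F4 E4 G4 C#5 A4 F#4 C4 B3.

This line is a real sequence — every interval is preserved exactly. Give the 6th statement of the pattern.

E3 A#3 F#3 D#3 A2 G#2

Unit = 6 notes; the statements start on F5, C5, G4, moving down a 4th each time.
Continuing the starts: D4 → A3 → E3.
Statement 6 starts on E3 and keeps the same exact contour: E3 A#3 F#3 D#3 A2 G#2.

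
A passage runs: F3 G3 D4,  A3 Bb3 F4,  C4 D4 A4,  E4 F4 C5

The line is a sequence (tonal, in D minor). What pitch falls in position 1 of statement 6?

Bb4

The unit is 3 notes. Position-1 pitches of the 4 shown cells: F3, A3, C4, E4.
Carrying that up a 3rd forward: G4 → Bb4.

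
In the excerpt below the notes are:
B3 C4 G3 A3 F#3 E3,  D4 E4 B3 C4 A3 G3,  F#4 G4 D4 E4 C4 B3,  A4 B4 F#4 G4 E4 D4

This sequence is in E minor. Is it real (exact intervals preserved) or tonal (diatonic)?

tonal

Every note is diatonic to E minor.
Cell 1 has +1 semitones from note 1 to 2, but cell 2 has +2 — the interval quality changes while the contour stays the same, which is the hallmark of a tonal sequence.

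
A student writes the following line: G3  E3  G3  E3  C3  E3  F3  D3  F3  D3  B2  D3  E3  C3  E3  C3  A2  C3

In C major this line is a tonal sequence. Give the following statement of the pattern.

The 6-note cells begin on G3, F3, E3 — each down a 2nd from the last.
From D3 the diatonic shape gives D3 B2 D3 B2 G2 B2.

D3 B2 D3 B2 G2 B2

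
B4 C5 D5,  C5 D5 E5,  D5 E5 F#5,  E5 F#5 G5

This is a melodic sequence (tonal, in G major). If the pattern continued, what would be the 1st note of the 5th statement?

The unit is 3 notes. Position-1 pitches of the 4 shown cells: B4, C5, D5, E5.
Each moves up a 2nd; the next is F#5.

F#5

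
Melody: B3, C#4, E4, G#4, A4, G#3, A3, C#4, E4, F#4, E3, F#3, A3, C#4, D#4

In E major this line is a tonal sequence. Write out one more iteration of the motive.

C#3 D#3 F#3 A3 B3

The 5-note cells begin on B3, G#3, E3 — each down a 3rd from the last.
So cell 4 is C#3 D#3 F#3 A3 B3.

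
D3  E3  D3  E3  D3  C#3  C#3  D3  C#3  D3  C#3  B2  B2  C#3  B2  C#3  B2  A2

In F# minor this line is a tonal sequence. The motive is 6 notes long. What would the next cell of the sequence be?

The 6-note cells begin on D3, C#3, B2 — each down a 2nd from the last.
Statement 4 starts on A2 and keeps the same diatonic contour: A2 B2 A2 B2 A2 G#2.

A2 B2 A2 B2 A2 G#2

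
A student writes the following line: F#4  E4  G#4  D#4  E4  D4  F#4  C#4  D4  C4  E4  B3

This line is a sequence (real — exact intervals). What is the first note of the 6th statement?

Ab3

The 4-note cells begin on F#4, E4, D4 — each down a 2nd from the last.
Extending the heads down a 2nd: C4 → Bb3 → Ab3.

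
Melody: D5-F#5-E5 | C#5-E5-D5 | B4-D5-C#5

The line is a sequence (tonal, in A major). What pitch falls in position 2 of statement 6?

With 3-note cells, note 2 of each statement runs F#5, E5, D5.
Extending down a 2nd: C#5 → B4 → A4.

A4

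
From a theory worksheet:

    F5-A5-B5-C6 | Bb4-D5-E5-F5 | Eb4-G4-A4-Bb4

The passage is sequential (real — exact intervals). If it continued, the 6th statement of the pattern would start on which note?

With a 4-note motive the entries are F5, Bb4, Eb4, each down a 5th from the previous.
Continuing: Ab3 → Db3 → Gb2. Statement 6 starts on Gb2.

Gb2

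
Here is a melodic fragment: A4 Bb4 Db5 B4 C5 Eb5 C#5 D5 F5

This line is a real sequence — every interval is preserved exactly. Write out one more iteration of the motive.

D#5 E5 G5

Taking 3-note groups, the heads are A4, B4, C#5: the pattern moves up a 2nd.
From D#5 the exact shape gives D#5 E5 G5.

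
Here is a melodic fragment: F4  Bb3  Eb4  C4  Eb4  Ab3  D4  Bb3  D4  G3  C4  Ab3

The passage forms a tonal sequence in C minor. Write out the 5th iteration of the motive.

Bb3 Eb3 Ab3 F3

Unit = 4 notes; the statements start on F4, Eb4, D4, moving down a 2nd each time.
Extending down a 2nd: C4 → Bb3.
Statement 5 starts on Bb3 and keeps the same diatonic contour: Bb3 Eb3 Ab3 F3.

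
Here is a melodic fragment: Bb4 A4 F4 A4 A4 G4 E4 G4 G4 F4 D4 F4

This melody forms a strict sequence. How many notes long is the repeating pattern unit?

There are 12 notes; a 4-note unit gives 3 cells:
Bb4 A4 F4 A4 | A4 G4 E4 G4 | G4 F4 D4 F4
That's a consistent down a 2nd shift per cell, and no other grouping gives one.

4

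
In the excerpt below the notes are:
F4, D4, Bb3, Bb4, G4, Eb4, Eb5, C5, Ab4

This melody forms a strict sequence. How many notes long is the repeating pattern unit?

3

There are 9 notes; a 3-note unit gives 3 cells:
F4 D4 Bb3 | Bb4 G4 Eb4 | Eb5 C5 Ab4
Every group is a transposition up a 4th of the one before; no shorter unit works.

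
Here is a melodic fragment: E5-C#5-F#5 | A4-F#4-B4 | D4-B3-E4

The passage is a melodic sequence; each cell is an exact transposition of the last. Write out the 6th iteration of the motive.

F2 D2 G2

Taking 3-note groups, the heads are E5, A4, D4: the pattern moves down a 5th.
Carrying on: G3 → C3 → F2.
So cell 6 is F2 D2 G2.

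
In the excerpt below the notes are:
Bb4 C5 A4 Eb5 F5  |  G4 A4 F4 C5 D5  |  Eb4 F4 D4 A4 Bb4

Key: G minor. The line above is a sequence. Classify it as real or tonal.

Every note is diatonic to G minor.
Cell 1 has -3 semitones from note 2 to 3, but cell 2 has -4 — the interval quality changes while the contour stays the same, which is the hallmark of a tonal sequence.

tonal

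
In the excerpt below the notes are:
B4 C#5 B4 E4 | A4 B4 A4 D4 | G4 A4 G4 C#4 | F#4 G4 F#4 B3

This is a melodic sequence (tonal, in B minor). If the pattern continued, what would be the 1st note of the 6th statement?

D4

With 4-note cells, note 1 of each statement runs B4, A4, G4, F#4.
Each moves down a 2nd. Continuing: E4 → D4.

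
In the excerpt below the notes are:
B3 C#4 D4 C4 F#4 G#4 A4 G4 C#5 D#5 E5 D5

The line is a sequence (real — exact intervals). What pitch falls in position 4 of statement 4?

A5

The unit is 4 notes. Position-4 pitches of the 3 shown cells: C4, G4, D5.
One more up a 5th gives A5.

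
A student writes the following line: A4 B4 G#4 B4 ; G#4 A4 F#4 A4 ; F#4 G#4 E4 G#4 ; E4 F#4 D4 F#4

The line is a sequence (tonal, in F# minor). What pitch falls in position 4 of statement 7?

C#4

The unit is 4 notes. Position-4 pitches of the 4 shown cells: B4, A4, G#4, F#4.
Extending down a 2nd: E4 → D4 → C#4.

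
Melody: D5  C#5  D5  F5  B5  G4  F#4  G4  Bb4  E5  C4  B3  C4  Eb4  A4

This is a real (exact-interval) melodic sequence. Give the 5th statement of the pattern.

Bb2 A2 Bb2 Db3 G3

Unit = 5 notes; the statements start on D5, G4, C4, moving down a 5th each time.
Continuing the starts: F3 → Bb2.
Statement 5 starts on Bb2 and keeps the same exact contour: Bb2 A2 Bb2 Db3 G3.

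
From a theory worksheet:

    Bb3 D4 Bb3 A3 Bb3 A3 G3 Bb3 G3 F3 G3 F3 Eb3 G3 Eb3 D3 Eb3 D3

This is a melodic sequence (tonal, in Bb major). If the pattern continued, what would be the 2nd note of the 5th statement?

C3

Grouping in 6s, the 2nd note of each cell is D4, Bb3, G3.
Carrying that down a 3rd forward: Eb3 → C3.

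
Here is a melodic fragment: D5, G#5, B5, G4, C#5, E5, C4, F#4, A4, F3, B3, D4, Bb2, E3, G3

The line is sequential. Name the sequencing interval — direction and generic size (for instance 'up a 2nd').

Unit = 3 notes; the statements start on D5, G4, C4, F3, Bb2, moving down a 5th each time.
From D5 to G4: down a 5th.

down a 5th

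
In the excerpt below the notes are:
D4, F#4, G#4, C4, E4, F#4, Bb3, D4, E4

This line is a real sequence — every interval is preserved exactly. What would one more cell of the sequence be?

The 3-note cells begin on D4, C4, Bb3 — each down a 2nd from the last.
Statement 4 starts on Ab3 and keeps the same exact contour: Ab3 C4 D4.

Ab3 C4 D4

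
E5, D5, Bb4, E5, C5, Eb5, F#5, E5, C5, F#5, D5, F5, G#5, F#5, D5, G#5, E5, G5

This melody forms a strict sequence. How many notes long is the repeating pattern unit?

There are 18 notes; a 6-note unit gives 3 cells:
E5 D5 Bb4 E5 C5 Eb5 | F#5 E5 C5 F#5 D5 F5 | G#5 F#5 D5 G#5 E5 G5
Each cell is the previous one up a 2nd — so the unit is 6 notes.

6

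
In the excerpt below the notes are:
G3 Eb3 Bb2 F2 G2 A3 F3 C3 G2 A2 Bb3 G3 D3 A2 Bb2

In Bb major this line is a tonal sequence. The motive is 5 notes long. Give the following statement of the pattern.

C4 A3 Eb3 Bb2 C3

Unit = 5 notes; the statements start on G3, A3, Bb3, moving up a 2nd each time.
Statement 4 starts on C4 and keeps the same diatonic contour: C4 A3 Eb3 Bb2 C3.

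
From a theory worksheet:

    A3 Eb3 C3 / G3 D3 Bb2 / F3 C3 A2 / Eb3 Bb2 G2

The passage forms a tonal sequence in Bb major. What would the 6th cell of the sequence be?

C3 G2 Eb2

The 3-note cells begin on A3, G3, F3, Eb3 — each down a 2nd from the last.
Continuing the starts: D3 → C3.
Statement 6 starts on C3 and keeps the same diatonic contour: C3 G2 Eb2.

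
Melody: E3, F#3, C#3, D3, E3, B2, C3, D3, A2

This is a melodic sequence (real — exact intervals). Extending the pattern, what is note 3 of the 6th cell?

The unit is 3 notes. Position-3 pitches of the 3 shown cells: C#3, B2, A2.
Each moves down a 2nd. Continuing: G2 → F2 → Eb2.

Eb2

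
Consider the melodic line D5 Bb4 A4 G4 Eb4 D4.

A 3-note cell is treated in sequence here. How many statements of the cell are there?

6 notes in groups of 3 gives 6/3 = 2 statements.
Starts: D5, G4 — each down a 5th.

2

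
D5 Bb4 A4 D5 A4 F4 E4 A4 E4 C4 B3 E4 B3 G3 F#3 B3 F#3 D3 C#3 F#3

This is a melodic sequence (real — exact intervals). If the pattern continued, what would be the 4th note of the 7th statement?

G#2

The unit is 4 notes. Position-4 pitches of the 5 shown cells: D5, A4, E4, B3, F#3.
Carrying that down a 4th forward: C#3 → G#2.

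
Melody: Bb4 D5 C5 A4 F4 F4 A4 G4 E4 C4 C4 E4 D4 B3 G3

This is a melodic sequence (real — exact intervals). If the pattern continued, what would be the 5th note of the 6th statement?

The unit is 5 notes. Position-5 pitches of the 3 shown cells: F4, C4, G3.
Carrying that down a 4th forward: D3 → A2 → E2.

E2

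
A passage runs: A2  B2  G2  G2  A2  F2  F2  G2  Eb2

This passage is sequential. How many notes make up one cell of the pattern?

3

There are 9 notes; a 3-note unit gives 3 cells:
A2 B2 G2 | G2 A2 F2 | F2 G2 Eb2
Every group is a transposition down a 2nd of the one before; no shorter unit works.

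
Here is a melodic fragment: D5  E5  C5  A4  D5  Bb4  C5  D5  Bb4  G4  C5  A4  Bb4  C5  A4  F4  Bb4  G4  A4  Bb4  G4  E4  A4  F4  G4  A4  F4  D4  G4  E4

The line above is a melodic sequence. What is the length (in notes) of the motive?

6

Try groups of 6 (5 cells in 30 notes):
D5 E5 C5 A4 D5 Bb4 | C5 D5 Bb4 G4 C5 A4 | Bb4 C5 A4 F4 Bb4 G4 | A4 Bb4 G4 E4 A4 F4 | G4 A4 F4 D4 G4 E4
That's a consistent down a 2nd shift per cell, and no other grouping gives one.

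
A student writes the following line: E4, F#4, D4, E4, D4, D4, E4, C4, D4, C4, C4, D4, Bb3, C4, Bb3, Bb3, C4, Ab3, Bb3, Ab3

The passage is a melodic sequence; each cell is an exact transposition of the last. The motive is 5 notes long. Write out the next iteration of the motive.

Ab3 Bb3 Gb3 Ab3 Gb3

Unit = 5 notes; the statements start on E4, D4, C4, Bb3, moving down a 2nd each time.
Statement 5 starts on Ab3 and keeps the same exact contour: Ab3 Bb3 Gb3 Ab3 Gb3.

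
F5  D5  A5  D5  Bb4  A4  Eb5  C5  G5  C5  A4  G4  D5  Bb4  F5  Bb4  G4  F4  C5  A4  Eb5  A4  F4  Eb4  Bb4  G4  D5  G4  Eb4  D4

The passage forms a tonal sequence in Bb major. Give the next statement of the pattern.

A4 F4 C5 F4 D4 C4

Unit = 6 notes; the statements start on F5, Eb5, D5, C5, Bb4, moving down a 2nd each time.
Statement 6 starts on A4 and keeps the same diatonic contour: A4 F4 C5 F4 D4 C4.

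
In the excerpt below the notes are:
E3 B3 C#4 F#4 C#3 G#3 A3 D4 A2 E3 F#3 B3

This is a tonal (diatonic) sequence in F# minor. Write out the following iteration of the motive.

The 4-note cells begin on E3, C#3, A2 — each down a 3rd from the last.
So cell 4 is F#2 C#3 D3 G#3.

F#2 C#3 D3 G#3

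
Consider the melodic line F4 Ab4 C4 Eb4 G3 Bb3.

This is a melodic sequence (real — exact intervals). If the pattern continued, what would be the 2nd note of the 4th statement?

Grouping in 2s, the 2nd note of each cell is Ab4, Eb4, Bb3.
Each moves down a 4th; the next is F3.

F3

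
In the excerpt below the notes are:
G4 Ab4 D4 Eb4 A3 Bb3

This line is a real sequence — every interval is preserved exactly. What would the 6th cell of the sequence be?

Taking 2-note groups, the heads are G4, D4, A3: the pattern moves down a 4th.
Extending down a 4th: E3 → B2 → F#2.
Statement 6 starts on F#2 and keeps the same exact contour: F#2 G2.

F#2 G2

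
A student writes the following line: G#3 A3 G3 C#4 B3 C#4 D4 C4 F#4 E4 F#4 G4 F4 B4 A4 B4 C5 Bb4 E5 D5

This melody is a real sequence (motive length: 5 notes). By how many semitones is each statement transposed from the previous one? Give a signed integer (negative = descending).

5

Unit = 5 notes; the statements start on G#3, C#4, F#4, B4, moving up a 4th each time.
Counting half-steps from G#3 to C#4: 5.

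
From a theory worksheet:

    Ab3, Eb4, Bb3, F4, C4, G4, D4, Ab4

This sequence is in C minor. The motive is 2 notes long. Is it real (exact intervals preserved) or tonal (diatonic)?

Every note is diatonic to C minor.
Cell 1 has +7 semitones from note 1 to 2, but cell 4 has +6 — the interval quality changes while the contour stays the same, which is the hallmark of a tonal sequence.

tonal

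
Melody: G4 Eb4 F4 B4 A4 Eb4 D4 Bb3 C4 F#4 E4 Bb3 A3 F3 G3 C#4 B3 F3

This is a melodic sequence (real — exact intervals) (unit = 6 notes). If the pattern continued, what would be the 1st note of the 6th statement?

F#2

The unit is 6 notes. Position-1 pitches of the 3 shown cells: G4, D4, A3.
Each moves down a 4th. Continuing: E3 → B2 → F#2.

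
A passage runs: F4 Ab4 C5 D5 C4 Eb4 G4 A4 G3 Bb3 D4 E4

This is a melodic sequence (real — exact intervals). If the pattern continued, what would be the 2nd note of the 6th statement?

With 4-note cells, note 2 of each statement runs Ab4, Eb4, Bb3.
Extending down a 4th: F3 → C3 → G2.

G2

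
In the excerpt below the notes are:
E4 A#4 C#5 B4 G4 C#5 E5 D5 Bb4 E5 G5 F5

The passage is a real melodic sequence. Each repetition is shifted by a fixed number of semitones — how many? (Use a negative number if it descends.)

Unit = 4 notes; the statements start on E4, G4, Bb4, moving up a 3rd each time.
E4 to G4 spans +3 semitones.

3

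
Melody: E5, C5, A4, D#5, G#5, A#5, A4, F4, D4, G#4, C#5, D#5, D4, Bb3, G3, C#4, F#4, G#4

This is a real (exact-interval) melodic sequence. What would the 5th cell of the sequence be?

C3 Ab2 F2 B2 E3 F#3

The 6-note cells begin on E5, A4, D4 — each down a 5th from the last.
Carrying on: G3 → C3.
So cell 5 is C3 Ab2 F2 B2 E3 F#3.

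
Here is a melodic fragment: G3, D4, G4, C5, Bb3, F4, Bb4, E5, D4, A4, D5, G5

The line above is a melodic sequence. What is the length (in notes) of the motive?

4

There are 12 notes; a 4-note unit gives 3 cells:
G3 D4 G4 C5 | Bb3 F4 Bb4 E5 | D4 A4 D5 G5
That's a consistent up a 3rd shift per cell, and no other grouping gives one.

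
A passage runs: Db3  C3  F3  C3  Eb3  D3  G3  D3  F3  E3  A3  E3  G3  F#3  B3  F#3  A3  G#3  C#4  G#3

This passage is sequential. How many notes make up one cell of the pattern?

4

There are 20 notes; a 4-note unit gives 5 cells:
Db3 C3 F3 C3 | Eb3 D3 G3 D3 | F3 E3 A3 E3 | G3 F#3 B3 F#3 | A3 G#3 C#4 G#3
That's a consistent up a 2nd shift per cell, and no other grouping gives one.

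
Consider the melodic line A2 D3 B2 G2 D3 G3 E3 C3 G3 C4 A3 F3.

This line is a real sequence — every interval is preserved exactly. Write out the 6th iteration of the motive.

Bb4 Eb5 C5 Ab4

The 4-note cells begin on A2, D3, G3 — each up a 4th from the last.
Continuing the starts: C4 → F4 → Bb4.
So cell 6 is Bb4 Eb5 C5 Ab4.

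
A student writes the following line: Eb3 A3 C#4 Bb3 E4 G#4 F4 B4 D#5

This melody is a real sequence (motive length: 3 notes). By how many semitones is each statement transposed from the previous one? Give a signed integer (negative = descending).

7

The 3-note cells begin on Eb3, Bb3, F4 — each up a 5th from the last.
Counting half-steps from Eb3 to Bb3: 7.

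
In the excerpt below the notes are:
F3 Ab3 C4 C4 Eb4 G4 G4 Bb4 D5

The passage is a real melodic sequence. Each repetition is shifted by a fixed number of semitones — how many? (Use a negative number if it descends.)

7

Unit = 3 notes; the statements start on F3, C4, G4, moving up a 5th each time.
Counting half-steps from F3 to C4: 7.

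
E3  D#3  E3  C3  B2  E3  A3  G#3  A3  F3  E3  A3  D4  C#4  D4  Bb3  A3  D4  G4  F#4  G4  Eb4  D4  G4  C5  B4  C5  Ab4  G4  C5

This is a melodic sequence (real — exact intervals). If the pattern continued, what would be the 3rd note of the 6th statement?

The unit is 6 notes. Position-3 pitches of the 5 shown cells: E3, A3, D4, G4, C5.
Each moves up a 4th; the next is F5.

F5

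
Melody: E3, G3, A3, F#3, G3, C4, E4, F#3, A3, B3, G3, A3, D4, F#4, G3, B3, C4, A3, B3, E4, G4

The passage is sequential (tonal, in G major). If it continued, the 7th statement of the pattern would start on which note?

D4

With a 7-note motive the entries are E3, F#3, G3, each up a 2nd from the previous.
Continuing: A3 → B3 → C4 → D4. Statement 7 starts on D4.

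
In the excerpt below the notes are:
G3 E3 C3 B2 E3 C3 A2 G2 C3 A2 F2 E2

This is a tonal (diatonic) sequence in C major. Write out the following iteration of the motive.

A2 F2 D2 C2

With a 4-note motive the entries are G3, E3, C3, each down a 3rd from the previous.
So cell 4 is A2 F2 D2 C2.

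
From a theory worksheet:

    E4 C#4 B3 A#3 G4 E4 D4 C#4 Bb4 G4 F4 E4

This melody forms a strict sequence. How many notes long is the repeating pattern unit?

12 notes total. Splitting into 3 groups of 4:
E4 C#4 B3 A#3 | G4 E4 D4 C#4 | Bb4 G4 F4 E4
Every group is a transposition up a 3rd of the one before; no shorter unit works.

4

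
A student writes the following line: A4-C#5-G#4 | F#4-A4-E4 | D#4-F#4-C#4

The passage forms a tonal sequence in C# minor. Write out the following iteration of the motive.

B3 D#4 A3

Taking 3-note groups, the heads are A4, F#4, D#4: the pattern moves down a 3rd.
Statement 4 starts on B3 and keeps the same diatonic contour: B3 D#4 A3.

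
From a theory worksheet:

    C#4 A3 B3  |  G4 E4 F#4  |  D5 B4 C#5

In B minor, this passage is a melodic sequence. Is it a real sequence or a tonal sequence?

tonal

Every note is diatonic to B minor.
Cell 1 has -4 semitones from note 1 to 2, but cell 2 has -3 — the interval quality changes while the contour stays the same, which is the hallmark of a tonal sequence.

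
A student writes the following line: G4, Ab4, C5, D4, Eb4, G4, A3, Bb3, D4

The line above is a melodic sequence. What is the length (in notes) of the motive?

Try groups of 3 (3 cells in 9 notes):
G4 Ab4 C5 | D4 Eb4 G4 | A3 Bb3 D4
That's a consistent down a 4th shift per cell, and no other grouping gives one.

3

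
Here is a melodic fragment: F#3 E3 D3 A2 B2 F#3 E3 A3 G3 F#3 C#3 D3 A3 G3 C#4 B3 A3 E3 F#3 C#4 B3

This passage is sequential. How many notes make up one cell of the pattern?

7

There are 21 notes; a 7-note unit gives 3 cells:
F#3 E3 D3 A2 B2 F#3 E3 | A3 G3 F#3 C#3 D3 A3 G3 | C#4 B3 A3 E3 F#3 C#4 B3
That's a consistent up a 3rd shift per cell, and no other grouping gives one.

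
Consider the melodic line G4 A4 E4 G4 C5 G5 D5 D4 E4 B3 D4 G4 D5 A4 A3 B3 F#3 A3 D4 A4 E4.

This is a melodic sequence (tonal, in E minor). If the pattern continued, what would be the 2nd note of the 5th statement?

C3

The unit is 7 notes. Position-2 pitches of the 3 shown cells: A4, E4, B3.
Carrying that down a 4th forward: F#3 → C3.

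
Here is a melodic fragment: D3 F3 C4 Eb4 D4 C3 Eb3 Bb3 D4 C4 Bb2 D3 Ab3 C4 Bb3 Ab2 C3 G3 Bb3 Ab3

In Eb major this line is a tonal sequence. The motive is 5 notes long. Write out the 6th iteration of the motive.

F2 Ab2 Eb3 G3 F3

Taking 5-note groups, the heads are D3, C3, Bb2, Ab2: the pattern moves down a 2nd.
Extending down a 2nd: G2 → F2.
Statement 6 starts on F2 and keeps the same diatonic contour: F2 Ab2 Eb3 G3 F3.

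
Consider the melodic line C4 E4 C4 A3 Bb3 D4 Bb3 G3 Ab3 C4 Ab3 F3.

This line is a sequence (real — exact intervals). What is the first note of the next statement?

Gb3

The 4-note cells begin on C4, Bb3, Ab3 — each down a 2nd from the last.
The next head, down a 2nd from Ab3, is Gb3.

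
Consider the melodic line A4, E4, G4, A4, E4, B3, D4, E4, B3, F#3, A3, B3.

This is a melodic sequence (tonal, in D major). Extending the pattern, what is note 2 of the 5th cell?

G2

The unit is 4 notes. Position-2 pitches of the 3 shown cells: E4, B3, F#3.
Carrying that down a 4th forward: C#3 → G2.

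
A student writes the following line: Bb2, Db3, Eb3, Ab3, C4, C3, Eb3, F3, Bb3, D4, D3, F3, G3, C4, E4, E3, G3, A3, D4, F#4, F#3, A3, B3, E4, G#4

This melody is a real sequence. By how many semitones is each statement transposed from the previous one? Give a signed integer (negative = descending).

2

The 5-note cells begin on Bb2, C3, D3, E3, F#3 — each up a 2nd from the last.
Bb2 to C3 spans +2 semitones.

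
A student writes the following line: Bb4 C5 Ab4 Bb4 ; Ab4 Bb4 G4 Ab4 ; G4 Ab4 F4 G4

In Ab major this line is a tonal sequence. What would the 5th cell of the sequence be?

Eb4 F4 Db4 Eb4

The 4-note cells begin on Bb4, Ab4, G4 — each down a 2nd from the last.
Extending down a 2nd: F4 → Eb4.
Statement 5 starts on Eb4 and keeps the same diatonic contour: Eb4 F4 Db4 Eb4.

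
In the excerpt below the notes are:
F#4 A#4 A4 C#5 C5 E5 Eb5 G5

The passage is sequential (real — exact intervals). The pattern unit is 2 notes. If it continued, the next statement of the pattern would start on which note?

With a 2-note motive the entries are F#4, A4, C5, Eb5, each up a 3rd from the previous.
One more step up a 3rd gives Gb5.

Gb5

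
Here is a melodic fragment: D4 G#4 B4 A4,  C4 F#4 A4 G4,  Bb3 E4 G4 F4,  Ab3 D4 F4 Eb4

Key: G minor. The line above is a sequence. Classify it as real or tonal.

real

Each cell has the same semitone pattern (6, 3, -2) — intervals are preserved exactly.
And G#4 lies outside G minor, so the sequence is real rather than tonal.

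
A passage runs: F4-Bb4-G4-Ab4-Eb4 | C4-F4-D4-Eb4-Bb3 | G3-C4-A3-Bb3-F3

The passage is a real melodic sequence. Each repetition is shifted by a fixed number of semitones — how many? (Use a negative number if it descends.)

With a 5-note motive the entries are F4, C4, G3, each down a 4th from the previous.
Counting half-steps from F4 to C4: -5.

-5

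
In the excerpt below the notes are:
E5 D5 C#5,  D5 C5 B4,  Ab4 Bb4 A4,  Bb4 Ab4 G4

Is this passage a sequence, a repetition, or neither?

Note 1 of cell 3 is Ab4; if this were a sequence it would be C5. No unit length gives a consistent transposition pattern.

neither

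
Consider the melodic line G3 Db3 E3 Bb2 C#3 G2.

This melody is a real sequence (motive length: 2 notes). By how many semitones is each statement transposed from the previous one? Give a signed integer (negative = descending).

Taking 2-note groups, the heads are G3, E3, C#3: the pattern moves down a 3rd.
G3 to E3 spans -3 semitones.

-3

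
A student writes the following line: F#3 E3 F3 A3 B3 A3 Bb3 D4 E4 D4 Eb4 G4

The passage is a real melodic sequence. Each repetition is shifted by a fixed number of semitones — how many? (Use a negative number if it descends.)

Unit = 4 notes; the statements start on F#3, B3, E4, moving up a 4th each time.
Counting half-steps from F#3 to B3: 5.

5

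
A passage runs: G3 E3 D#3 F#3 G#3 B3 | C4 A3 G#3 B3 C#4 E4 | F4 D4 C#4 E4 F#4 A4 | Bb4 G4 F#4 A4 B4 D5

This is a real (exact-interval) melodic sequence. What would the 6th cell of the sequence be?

Ab5 F5 E5 G5 A5 C6

The 6-note cells begin on G3, C4, F4, Bb4 — each up a 4th from the last.
Continuing the starts: Eb5 → Ab5.
So cell 6 is Ab5 F5 E5 G5 A5 C6.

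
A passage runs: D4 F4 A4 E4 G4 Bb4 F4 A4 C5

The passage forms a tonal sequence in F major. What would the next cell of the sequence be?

G4 Bb4 D5

Taking 3-note groups, the heads are D4, E4, F4: the pattern moves up a 2nd.
So cell 4 is G4 Bb4 D5.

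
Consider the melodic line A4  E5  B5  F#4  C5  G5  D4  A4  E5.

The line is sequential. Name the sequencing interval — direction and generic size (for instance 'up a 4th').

Taking 3-note groups, the heads are A4, F#4, D4: the pattern moves down a 3rd.
A4 to F#4 is down a 3rd.

down a 3rd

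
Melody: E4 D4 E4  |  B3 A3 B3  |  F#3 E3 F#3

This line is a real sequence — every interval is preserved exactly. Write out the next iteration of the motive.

With a 3-note motive the entries are E4, B3, F#3, each down a 4th from the previous.
So cell 4 is C#3 B2 C#3.

C#3 B2 C#3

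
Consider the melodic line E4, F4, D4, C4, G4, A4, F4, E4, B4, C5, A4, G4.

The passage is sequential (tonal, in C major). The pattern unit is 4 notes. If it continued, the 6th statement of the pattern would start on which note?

A5

Taking 4-note groups, the heads are E4, G4, B4: the pattern moves up a 3rd.
Continuing: D5 → F5 → A5. Statement 6 starts on A5.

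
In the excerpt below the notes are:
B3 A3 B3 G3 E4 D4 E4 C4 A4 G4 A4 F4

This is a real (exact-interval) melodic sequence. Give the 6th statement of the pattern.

Taking 4-note groups, the heads are B3, E4, A4: the pattern moves up a 4th.
Carrying on: D5 → G5 → C6.
From C6 the exact shape gives C6 Bb5 C6 Ab5.

C6 Bb5 C6 Ab5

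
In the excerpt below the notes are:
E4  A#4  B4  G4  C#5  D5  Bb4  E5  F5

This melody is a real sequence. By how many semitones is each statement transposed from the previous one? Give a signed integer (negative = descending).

Taking 3-note groups, the heads are E4, G4, Bb4: the pattern moves up a 3rd.
Counting half-steps from E4 to G4: 3.

3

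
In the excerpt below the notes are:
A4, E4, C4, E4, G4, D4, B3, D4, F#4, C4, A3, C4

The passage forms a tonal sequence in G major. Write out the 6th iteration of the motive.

With a 4-note motive the entries are A4, G4, F#4, each down a 2nd from the previous.
Extending down a 2nd: E4 → D4 → C4.
Statement 6 starts on C4 and keeps the same diatonic contour: C4 G3 E3 G3.

C4 G3 E3 G3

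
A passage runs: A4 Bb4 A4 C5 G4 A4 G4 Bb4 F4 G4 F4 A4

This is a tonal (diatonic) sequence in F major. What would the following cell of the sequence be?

Taking 4-note groups, the heads are A4, G4, F4: the pattern moves down a 2nd.
From E4 the diatonic shape gives E4 F4 E4 G4.

E4 F4 E4 G4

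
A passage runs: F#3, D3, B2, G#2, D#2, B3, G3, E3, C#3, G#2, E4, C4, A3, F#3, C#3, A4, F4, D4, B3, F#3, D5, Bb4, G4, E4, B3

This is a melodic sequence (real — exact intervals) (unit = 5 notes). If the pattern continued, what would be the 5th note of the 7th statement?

A4

The unit is 5 notes. Position-5 pitches of the 5 shown cells: D#2, G#2, C#3, F#3, B3.
Carrying that up a 4th forward: E4 → A4.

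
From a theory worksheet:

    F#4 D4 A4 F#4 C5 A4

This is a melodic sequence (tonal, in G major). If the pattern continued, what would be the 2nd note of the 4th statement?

With 2-note cells, note 2 of each statement runs D4, F#4, A4.
Each moves up a 3rd; the next is C5.

C5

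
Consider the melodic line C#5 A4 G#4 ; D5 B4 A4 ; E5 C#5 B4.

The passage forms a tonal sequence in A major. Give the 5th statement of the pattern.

With a 3-note motive the entries are C#5, D5, E5, each up a 2nd from the previous.
Extending up a 2nd: F#5 → G#5.
From G#5 the diatonic shape gives G#5 E5 D5.

G#5 E5 D5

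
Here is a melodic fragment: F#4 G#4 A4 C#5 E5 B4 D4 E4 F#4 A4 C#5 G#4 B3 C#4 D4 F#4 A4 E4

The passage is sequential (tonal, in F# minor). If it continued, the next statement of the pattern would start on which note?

G#3

Unit = 6 notes; the statements start on F#4, D4, B3, moving down a 3rd each time.
The next head, down a 3rd from B3, is G#3.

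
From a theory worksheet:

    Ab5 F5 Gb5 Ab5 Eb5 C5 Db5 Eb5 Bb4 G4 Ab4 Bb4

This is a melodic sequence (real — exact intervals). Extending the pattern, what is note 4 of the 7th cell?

Grouping in 4s, the 4th note of each cell is Ab5, Eb5, Bb4.
Each moves down a 4th. Continuing: F4 → C4 → G3 → D3.

D3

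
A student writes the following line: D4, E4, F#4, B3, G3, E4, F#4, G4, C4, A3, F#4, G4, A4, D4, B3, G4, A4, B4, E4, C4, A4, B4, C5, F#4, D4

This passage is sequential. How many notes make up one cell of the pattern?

5

25 notes total. Splitting into 5 groups of 5:
D4 E4 F#4 B3 G3 | E4 F#4 G4 C4 A3 | F#4 G4 A4 D4 B3 | G4 A4 B4 E4 C4 | A4 B4 C5 F#4 D4
Every group is a transposition up a 2nd of the one before; no shorter unit works.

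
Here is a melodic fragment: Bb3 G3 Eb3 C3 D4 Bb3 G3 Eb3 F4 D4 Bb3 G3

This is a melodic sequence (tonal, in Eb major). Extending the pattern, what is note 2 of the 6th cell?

The unit is 4 notes. Position-2 pitches of the 3 shown cells: G3, Bb3, D4.
Extending up a 3rd: F4 → Ab4 → C5.

C5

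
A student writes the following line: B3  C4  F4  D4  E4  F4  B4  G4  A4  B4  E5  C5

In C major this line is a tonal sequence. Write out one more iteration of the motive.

Taking 4-note groups, the heads are B3, E4, A4: the pattern moves up a 4th.
Statement 4 starts on D5 and keeps the same diatonic contour: D5 E5 A5 F5.

D5 E5 A5 F5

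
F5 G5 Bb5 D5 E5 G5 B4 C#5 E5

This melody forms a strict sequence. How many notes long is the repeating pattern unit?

Try groups of 3 (3 cells in 9 notes):
F5 G5 Bb5 | D5 E5 G5 | B4 C#5 E5
Every group is a transposition down a 3rd of the one before; no shorter unit works.

3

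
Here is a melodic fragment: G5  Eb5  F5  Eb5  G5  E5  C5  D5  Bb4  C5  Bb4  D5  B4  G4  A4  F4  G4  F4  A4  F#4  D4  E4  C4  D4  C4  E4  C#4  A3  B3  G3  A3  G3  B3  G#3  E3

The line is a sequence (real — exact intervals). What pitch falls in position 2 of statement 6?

Grouping in 7s, the 2nd note of each cell is Eb5, Bb4, F4, C4, G3.
One more down a 4th gives D3.

D3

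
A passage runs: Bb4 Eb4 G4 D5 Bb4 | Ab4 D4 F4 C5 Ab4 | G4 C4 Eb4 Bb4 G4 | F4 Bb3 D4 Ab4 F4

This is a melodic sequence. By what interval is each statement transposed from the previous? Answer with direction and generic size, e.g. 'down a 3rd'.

down a 2nd

Unit = 5 notes; the statements start on Bb4, Ab4, G4, F4, moving down a 2nd each time.
Bb4 to Ab4 is down a 2nd.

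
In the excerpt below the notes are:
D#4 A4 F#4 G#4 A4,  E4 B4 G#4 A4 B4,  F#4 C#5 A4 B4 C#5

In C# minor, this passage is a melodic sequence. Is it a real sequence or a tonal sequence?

Every note is diatonic to C# minor.
Cell 1 has +6 semitones from note 1 to 2, but cell 2 has +7 — the interval quality changes while the contour stays the same, which is the hallmark of a tonal sequence.

tonal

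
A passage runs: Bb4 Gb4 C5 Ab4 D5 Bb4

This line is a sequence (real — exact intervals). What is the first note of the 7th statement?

A#5

Unit = 2 notes; the statements start on Bb4, C5, D5, moving up a 2nd each time.
Continuing: E5 → F#5 → G#5 → A#5. Statement 7 starts on A#5.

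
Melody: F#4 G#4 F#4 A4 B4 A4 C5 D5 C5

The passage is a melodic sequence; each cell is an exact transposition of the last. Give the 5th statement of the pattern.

Gb5 Ab5 Gb5

Unit = 3 notes; the statements start on F#4, A4, C5, moving up a 3rd each time.
Extending up a 3rd: Eb5 → Gb5.
Statement 5 starts on Gb5 and keeps the same exact contour: Gb5 Ab5 Gb5.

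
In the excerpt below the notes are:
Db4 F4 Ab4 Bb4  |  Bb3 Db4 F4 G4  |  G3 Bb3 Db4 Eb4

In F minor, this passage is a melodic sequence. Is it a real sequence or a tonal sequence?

tonal

Every note is diatonic to F minor.
Cell 1 has +4 semitones from note 1 to 2, but cell 2 has +3 — the interval quality changes while the contour stays the same, which is the hallmark of a tonal sequence.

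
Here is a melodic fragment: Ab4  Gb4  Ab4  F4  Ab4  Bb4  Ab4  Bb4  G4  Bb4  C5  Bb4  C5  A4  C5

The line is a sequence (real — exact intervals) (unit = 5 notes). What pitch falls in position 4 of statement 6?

D#5

The unit is 5 notes. Position-4 pitches of the 3 shown cells: F4, G4, A4.
Extending up a 2nd: B4 → C#5 → D#5.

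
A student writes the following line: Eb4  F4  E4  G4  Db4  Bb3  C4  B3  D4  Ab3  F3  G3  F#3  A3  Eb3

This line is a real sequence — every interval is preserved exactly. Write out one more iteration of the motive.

With a 5-note motive the entries are Eb4, Bb3, F3, each down a 4th from the previous.
From C3 the exact shape gives C3 D3 C#3 E3 Bb2.

C3 D3 C#3 E3 Bb2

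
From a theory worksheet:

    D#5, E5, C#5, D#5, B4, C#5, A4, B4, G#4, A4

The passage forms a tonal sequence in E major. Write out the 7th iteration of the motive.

E4 F#4

Taking 2-note groups, the heads are D#5, C#5, B4, A4, G#4: the pattern moves down a 2nd.
Carrying on: F#4 → E4.
So cell 7 is E4 F#4.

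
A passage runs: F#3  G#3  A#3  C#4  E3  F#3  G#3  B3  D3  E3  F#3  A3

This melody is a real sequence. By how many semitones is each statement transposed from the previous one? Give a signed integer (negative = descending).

Unit = 4 notes; the statements start on F#3, E3, D3, moving down a 2nd each time.
F#3 to E3 spans -2 semitones.

-2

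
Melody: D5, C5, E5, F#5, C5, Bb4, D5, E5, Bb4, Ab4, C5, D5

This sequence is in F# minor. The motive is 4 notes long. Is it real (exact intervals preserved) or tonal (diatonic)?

real

Each cell has the same semitone pattern (-2, 4, 2) — intervals are preserved exactly.
And C5 lies outside F# minor, so the sequence is real rather than tonal.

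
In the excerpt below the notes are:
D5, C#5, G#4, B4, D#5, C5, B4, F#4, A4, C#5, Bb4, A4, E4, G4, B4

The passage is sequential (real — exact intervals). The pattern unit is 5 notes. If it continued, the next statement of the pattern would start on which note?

Ab4

Taking 5-note groups, the heads are D5, C5, Bb4: the pattern moves down a 2nd.
The next head, down a 2nd from Bb4, is Ab4.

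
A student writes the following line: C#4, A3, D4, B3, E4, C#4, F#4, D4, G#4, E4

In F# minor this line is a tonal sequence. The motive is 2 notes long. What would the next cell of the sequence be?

A4 F#4

With a 2-note motive the entries are C#4, D4, E4, F#4, G#4, each up a 2nd from the previous.
So cell 6 is A4 F#4.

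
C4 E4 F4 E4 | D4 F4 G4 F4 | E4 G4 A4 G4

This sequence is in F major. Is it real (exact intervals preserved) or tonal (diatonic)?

tonal

Every note is diatonic to F major.
Cell 1 has +4 semitones from note 1 to 2, but cell 2 has +3 — the interval quality changes while the contour stays the same, which is the hallmark of a tonal sequence.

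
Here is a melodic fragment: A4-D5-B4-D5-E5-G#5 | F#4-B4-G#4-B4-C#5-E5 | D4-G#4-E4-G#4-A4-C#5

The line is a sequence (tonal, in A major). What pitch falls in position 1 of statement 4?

B3

Grouping in 6s, the 1st note of each cell is A4, F#4, D4.
From D4, down a 3rd gives B3.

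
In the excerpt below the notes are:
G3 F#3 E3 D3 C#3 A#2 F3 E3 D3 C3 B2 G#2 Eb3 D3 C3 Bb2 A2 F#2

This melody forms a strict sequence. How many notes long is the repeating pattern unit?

There are 18 notes; a 6-note unit gives 3 cells:
G3 F#3 E3 D3 C#3 A#2 | F3 E3 D3 C3 B2 G#2 | Eb3 D3 C3 Bb2 A2 F#2
That's a consistent down a 2nd shift per cell, and no other grouping gives one.

6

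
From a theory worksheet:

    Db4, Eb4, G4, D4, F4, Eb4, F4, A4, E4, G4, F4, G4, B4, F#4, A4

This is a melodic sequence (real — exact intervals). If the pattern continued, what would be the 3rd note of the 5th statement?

The unit is 5 notes. Position-3 pitches of the 3 shown cells: G4, A4, B4.
Each moves up a 2nd. Continuing: C#5 → D#5.

D#5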